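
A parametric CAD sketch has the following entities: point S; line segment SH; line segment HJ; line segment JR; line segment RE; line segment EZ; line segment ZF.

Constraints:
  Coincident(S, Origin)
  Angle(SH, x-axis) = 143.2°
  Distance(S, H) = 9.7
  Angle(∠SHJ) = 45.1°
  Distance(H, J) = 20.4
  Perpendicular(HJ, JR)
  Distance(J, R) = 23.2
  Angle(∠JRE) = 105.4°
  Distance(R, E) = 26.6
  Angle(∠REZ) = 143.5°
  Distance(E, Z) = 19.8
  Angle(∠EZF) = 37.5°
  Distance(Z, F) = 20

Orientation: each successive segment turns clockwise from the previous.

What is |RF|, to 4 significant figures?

25.58

S is at the origin; SH runs at 143.2° with length 9.7, so H = (-7.767, 5.811). ∠SHJ = 45.1° gives HJ at 8.300° from the x-axis; with |HJ| = 20.4, J = (12.42, 8.755). The perpendicularity gives JR at right angles to HJ, so JR runs at -81.70°; with |JR| = 23.2, R = (15.77, -14.20). ∠JRE = 105.4° gives RE at -156.3° from the x-axis; with |RE| = 26.6, E = (-8.588, -24.89). ∠REZ = 143.5° gives EZ at 167.2° from the x-axis; with |EZ| = 19.8, Z = (-27.90, -20.51). ∠EZF = 37.5° gives ZF at 24.70° from the x-axis; with |ZF| = 20.0, F = (-9.726, -12.15). Then |RF| = |F − R| = 25.58.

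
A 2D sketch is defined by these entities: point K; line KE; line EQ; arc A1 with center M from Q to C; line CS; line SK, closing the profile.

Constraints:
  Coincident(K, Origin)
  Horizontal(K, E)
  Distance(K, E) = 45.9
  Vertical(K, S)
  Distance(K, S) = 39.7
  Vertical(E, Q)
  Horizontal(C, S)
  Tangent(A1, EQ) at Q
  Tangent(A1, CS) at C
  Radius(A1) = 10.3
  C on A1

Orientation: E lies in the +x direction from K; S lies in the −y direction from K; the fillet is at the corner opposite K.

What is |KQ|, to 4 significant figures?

54.51

K is at the origin; KE is horizontal with |KE| = 45.9 and E on the +x side, so E = (45.90, 0.000). K and S share the same x with |KS| = 39.7 and S on the −y side, so S = (0.000, -39.70). The virtual corner opposite K is at (45.90, -39.70). The tangent condition forces MQ to be normal to EQ and A1 meets CS tangentially, so MC is at right angles to CS, with radius 10.3, so the center M sits 10.3 in from both sides at M = (35.60, -29.40). That places the tangent points at Q = (45.90, -29.40) on EQ and C = (35.60, -39.70) on CS. Then |KQ| = |Q − K| = 54.51.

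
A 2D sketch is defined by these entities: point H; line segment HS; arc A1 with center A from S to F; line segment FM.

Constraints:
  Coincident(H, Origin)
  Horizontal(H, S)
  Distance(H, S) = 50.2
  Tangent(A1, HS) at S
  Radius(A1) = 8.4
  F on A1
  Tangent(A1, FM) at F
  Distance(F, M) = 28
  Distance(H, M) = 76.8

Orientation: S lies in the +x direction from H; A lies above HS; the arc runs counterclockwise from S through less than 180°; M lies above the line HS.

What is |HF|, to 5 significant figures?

57.683

H is at the origin; HS is horizontal with |HS| = 50.2 and S on the +x side, so S = (50.200, 0.0000). A1 meets HS tangentially, so AS is at right angles to HS, so A = S + (0, 8.4) = (50.200, 8.4000). Since AF ⟂ FM (tangency), |AM| = √(8.4² + 28.0²) = 29.233 regardless of where F sits on A1. So M lies on both circle(H, 76.8) and circle(A, 29.233); the above-HS intersection is M = (71.237, 28.698). F is the foot of the tangent from M: F = (57.524, 4.2861).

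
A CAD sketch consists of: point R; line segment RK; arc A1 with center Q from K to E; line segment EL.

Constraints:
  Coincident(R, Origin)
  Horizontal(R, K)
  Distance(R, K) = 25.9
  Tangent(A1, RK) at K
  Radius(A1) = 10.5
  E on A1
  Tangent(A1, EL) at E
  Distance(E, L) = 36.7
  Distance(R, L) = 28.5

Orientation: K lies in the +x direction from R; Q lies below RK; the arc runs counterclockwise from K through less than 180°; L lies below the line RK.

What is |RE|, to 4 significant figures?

19.07

Checks: |QE| = 10.50 ✓; ∠(QE, EL) = 90.00° ✓; |EL| = 36.70 ✓; |RL| = 28.50 ✓.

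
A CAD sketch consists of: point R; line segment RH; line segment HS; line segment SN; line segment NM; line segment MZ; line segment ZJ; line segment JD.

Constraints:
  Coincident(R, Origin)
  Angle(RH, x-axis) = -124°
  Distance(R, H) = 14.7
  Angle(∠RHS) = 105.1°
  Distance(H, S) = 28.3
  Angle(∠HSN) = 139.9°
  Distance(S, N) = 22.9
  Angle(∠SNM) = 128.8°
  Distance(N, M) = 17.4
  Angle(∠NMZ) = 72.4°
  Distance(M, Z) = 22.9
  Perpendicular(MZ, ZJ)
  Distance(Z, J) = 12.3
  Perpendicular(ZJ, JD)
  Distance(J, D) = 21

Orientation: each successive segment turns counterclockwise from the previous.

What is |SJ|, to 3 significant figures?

13.1

R is at the origin; RH runs at -124.0° with length 14.7, so H = (-8.22, -12.2). ∠RHS = 105.1° gives HS at -49.1° from the x-axis; with |HS| = 28.3, S = (10.3, -33.6). ∠HSN = 139.9° gives SN at -9.00° from the x-axis; with |SN| = 22.9, N = (32.9, -37.2). ∠SNM = 128.8° gives NM at 42.2° from the x-axis; with |NM| = 17.4, M = (45.8, -25.5). ∠NMZ = 72.4° gives MZ at 150° from the x-axis; with |MZ| = 22.9, Z = (26.0, -14.0). MZ is perpendicular to ZJ, so ZJ runs at -120°; with |ZJ| = 12.3, J = (19.8, -24.6). Then |SJ| = |J − S| = 13.1.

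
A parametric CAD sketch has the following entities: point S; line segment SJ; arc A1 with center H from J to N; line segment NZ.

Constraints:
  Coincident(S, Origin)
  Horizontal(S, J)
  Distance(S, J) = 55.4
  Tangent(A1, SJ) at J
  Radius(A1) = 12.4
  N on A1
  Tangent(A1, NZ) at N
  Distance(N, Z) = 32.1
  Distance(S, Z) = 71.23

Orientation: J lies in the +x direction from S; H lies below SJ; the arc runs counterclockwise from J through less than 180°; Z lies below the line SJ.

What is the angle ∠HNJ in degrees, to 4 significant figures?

35.84°

S is at the origin; SJ is horizontal with |SJ| = 55.4 and J on the +x side, so J = (55.40, 0.000). Since A1 is tangent to SJ there, HJ ⟂ SJ, so H = J + (0, -12.4) = (55.40, -12.40). Since HN ⟂ NZ (tangency), |HZ| = √(12.4² + 32.1²) = 34.41 regardless of where N sits on A1. So Z lies on both circle(S, 71.23) and circle(H, 34.41); the below-SJ intersection is Z = (53.72, -46.77). N is the foot of the tangent from Z: N = (43.63, -16.30).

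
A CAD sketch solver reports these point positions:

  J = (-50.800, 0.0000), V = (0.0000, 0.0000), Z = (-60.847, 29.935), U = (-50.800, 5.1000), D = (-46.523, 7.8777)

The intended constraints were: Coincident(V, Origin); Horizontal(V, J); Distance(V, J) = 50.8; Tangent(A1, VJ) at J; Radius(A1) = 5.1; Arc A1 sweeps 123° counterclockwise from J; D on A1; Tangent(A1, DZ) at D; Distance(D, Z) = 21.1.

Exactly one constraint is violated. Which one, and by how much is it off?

Distance(D, Z) = 21.1 — off by 5.20.

V = (0.00, 0.00) ✓; V.y = 0.00, J.y = 0.00 ✓; |VJ| = 50.80 ✓; ∠(UJ, JV) = 90.00° ✓; |UJ| = 5.100 ✓; bearing(U→D) − bearing(U→J) = 123.0° ✓; |UD| = 5.100 ✓; ∠(UD, DZ) = 90.00° ✓; |DZ| = 26.30 ✗.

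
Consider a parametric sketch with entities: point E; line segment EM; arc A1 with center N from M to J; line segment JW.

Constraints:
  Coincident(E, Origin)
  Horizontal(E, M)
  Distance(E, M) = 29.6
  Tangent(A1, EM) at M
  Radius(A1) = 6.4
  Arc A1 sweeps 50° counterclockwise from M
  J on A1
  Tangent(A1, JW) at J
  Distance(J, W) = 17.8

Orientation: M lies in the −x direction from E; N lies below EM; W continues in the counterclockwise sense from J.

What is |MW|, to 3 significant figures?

22.8

E is at the origin; E and M share the same y with |EM| = 29.6 and M on the −x side, so M = (-29.6, 0.00). Since A1 is tangent to EM there, NM ⟂ EM, so N = M + (0, -6.4) = (-29.6, -6.40). On A1, M sits at bearing 90° from N; a 50° counterclockwise sweep puts J at bearing 140°, so J = N + 6.4·(cos 140°, sin 140°) = (-34.5, -2.29). A1 meets JW tangentially, so NJ is at right angles to JW, so JW runs along (−sin 140°, cos 140°); with |JW| = 17.8, W = (-45.9, -15.9). Then |MW| = |W − M| = 22.8.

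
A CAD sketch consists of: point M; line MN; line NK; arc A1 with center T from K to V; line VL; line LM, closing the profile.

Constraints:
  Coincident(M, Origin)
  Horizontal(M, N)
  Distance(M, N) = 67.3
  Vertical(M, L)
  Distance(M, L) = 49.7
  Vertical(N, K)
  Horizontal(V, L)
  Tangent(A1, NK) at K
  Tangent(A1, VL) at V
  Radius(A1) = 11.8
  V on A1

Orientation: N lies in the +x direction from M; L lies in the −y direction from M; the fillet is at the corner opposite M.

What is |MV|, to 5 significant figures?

74.501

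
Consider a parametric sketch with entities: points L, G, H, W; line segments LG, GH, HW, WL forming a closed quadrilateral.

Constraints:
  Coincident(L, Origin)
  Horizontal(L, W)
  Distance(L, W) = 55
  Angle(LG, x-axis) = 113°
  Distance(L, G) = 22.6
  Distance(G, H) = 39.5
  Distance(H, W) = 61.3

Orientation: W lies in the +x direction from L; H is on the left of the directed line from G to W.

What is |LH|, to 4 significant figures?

52.65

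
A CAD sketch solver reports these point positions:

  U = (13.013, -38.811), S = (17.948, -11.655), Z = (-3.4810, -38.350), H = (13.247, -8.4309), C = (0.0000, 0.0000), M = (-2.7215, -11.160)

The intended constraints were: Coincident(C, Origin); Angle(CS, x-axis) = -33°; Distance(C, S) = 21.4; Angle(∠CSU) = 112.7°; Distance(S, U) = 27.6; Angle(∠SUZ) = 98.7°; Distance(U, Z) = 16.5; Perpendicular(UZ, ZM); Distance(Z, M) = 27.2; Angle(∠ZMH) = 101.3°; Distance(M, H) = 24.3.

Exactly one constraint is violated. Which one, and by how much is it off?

Distance(M, H) = 24.3 — off by 8.10.

C = (0.00, 0.00) ✓; CS at -33.00° ✓; |CS| = 21.40 ✓; ∠CSU = 112.7° ✓; |SU| = 27.60 ✓; ∠SUZ = 98.70° ✓; |UZ| = 16.50 ✓; ∠(UZ, ZM) = 90.00° ✓; |ZM| = 27.20 ✓; ∠ZMH = 101.3° ✓; |MH| = 16.20 ✗.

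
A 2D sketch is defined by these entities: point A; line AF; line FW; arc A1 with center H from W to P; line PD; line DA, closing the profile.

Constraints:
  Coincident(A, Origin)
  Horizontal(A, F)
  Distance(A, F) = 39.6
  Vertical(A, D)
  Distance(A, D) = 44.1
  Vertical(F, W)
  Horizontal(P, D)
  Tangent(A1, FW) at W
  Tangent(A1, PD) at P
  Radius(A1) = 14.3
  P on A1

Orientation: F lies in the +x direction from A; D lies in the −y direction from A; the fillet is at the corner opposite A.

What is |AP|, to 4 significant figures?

50.84

A is at the origin; A and F share the same y with |AF| = 39.6 and F on the +x side, so F = (39.60, 0.000). AD is vertical with |AD| = 44.1 and D on the −y side, so D = (0.000, -44.10). The virtual corner opposite A is at (39.60, -44.10). The tangent condition forces HW to be normal to FW and tangency of A1 to PD means the radius HP is perpendicular to PD, with radius 14.3, so the center H sits 14.3 in from both sides at H = (25.30, -29.80). That places the tangent points at W = (39.60, -29.80) on FW and P = (25.30, -44.10) on PD. Then |AP| = |P − A| = 50.84.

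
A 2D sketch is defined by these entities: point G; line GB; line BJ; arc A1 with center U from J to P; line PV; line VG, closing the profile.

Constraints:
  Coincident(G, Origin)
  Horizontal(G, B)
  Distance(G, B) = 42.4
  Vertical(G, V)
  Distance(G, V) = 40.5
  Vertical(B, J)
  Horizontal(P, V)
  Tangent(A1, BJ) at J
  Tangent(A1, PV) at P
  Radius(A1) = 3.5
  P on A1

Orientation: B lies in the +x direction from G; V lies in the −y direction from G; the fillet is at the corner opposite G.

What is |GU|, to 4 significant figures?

53.69

G and V share the same x with |GV| = 40.5 and V on the −y side, so V = (0.000, -40.50). The virtual corner opposite G is at (42.40, -40.50). Since A1 is tangent to BJ there, UJ ⟂ BJ and A1 meets PV tangentially, so UP is at right angles to PV, with radius 3.5, so the center U sits 3.5 in from both sides at U = (38.90, -37.00). Then |GU| = |U − G| = 53.69.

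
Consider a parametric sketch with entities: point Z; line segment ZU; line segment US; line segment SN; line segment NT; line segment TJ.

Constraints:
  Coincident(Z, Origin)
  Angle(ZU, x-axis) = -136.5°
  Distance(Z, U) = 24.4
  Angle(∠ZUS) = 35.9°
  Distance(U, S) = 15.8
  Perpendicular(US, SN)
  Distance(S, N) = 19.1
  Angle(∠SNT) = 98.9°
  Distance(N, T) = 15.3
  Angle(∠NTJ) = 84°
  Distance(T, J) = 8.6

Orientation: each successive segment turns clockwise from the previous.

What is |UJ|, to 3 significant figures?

12.9

Z is at the origin; ZU runs at -136.5° with length 24.4, so U = (-17.7, -16.8). ∠ZUS = 35.9° gives US at 79.4° from the x-axis; with |US| = 15.8, S = (-14.8, -1.27). US ⟂ SN, so SN runs at -10.6°; with |SN| = 19.1, N = (3.98, -4.78). ∠SNT = 98.9° gives NT at -91.7° from the x-axis; with |NT| = 15.3, T = (3.53, -20.1). ∠NTJ = 84.0° gives TJ at 172° from the x-axis; with |TJ| = 8.6, J = (-4.99, -18.9). Then |UJ| = |J − U| = 12.9.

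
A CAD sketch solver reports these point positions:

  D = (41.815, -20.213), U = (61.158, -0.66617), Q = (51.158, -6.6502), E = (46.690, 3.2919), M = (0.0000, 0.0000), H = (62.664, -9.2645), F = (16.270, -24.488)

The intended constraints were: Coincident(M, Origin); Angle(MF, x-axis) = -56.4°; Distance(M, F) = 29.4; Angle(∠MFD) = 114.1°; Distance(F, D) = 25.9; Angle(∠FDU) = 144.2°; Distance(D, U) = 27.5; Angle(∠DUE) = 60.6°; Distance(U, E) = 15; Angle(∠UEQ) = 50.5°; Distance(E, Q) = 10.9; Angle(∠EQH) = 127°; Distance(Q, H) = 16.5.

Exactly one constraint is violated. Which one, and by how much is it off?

Distance(Q, H) = 16.5 — off by 4.70.

M = (0.00, 0.00) ✓; MF at -56.40° ✓; |MF| = 29.40 ✓; ∠MFD = 114.1° ✓; |FD| = 25.90 ✓; ∠FDU = 144.2° ✓; |DU| = 27.50 ✓; ∠DUE = 60.60° ✓; |UE| = 15.00 ✓; ∠UEQ = 50.50° ✓; |EQ| = 10.90 ✓; ∠EQH = 127.0° ✓; |QH| = 11.80 ✗.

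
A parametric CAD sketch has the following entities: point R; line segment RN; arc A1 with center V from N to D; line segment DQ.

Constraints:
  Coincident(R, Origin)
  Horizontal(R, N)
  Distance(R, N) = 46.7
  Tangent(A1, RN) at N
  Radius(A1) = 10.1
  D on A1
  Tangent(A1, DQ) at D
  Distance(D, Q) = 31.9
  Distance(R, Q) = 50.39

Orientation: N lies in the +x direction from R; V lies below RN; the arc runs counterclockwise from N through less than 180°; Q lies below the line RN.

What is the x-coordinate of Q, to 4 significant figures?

31.06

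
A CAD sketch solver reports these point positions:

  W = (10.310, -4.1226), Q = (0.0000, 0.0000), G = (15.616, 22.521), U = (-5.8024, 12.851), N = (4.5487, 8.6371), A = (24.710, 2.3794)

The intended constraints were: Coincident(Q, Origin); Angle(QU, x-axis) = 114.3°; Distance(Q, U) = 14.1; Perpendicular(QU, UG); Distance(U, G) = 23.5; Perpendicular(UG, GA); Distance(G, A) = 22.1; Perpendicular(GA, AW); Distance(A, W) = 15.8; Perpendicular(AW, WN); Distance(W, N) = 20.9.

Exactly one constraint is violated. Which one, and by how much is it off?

Distance(W, N) = 20.9 — off by 6.90.

Q = (0.00, 0.00) ✓; QU at 114.3° ✓; |QU| = 14.10 ✓; ∠(QU, UG) = 90.00° ✓; |UG| = 23.50 ✓; ∠(UG, GA) = 90.00° ✓; |GA| = 22.10 ✓; ∠(GA, AW) = 90.00° ✓; |AW| = 15.80 ✓; ∠(AW, WN) = 90.00° ✓; |WN| = 14.00 ✗.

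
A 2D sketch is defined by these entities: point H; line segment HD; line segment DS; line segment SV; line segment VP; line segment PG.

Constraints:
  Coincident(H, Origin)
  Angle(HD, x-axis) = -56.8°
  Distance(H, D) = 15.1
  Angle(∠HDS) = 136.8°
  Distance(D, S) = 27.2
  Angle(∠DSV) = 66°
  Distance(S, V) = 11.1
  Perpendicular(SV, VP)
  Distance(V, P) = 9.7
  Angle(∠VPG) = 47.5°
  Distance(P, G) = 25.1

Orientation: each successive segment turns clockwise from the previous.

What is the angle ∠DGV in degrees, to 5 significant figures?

38.677°

The perpendicularity gives VP at right angles to SV, so VP runs at 56.000°; with |VP| = 9.7, P = (-0.23317, -25.173). ∠VPG = 47.5° gives PG at -76.500° from the x-axis; with |PG| = 25.1, G = (5.6263, -49.580). Then cos ∠DGV = GD·GV / (|GD||GV|), giving 38.677°.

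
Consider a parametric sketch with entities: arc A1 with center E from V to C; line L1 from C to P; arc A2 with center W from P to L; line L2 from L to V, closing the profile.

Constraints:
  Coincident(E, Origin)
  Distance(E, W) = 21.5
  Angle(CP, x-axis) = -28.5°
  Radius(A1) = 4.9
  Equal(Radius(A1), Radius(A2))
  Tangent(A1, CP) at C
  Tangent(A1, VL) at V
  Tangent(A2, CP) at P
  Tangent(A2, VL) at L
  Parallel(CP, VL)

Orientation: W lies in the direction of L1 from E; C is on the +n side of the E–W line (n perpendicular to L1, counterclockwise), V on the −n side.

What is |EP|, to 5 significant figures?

22.051

The slot axis is L1's direction at -28.5°, so u = (cos -28.5°, sin -28.5°) = (0.87882, -0.47716) and n = (−sin -28.5°, cos -28.5°) = (0.47716, 0.87882). E is at the origin and W lies 21.5 along u from E, so W = 21.5·u = (18.895, -10.259). Tangency of A1 to both parallel lines with radius 4.9 puts C and V at E ± 4.9·n: C = (2.3381, 4.3062), V = (-2.3381, -4.3062). Equal radii place P and L the same way about W: P = W + 4.9·n = (21.233, -5.9527), L = W − 4.9·n = (16.556, -14.565). Then |EP| = |P − E| = 22.051.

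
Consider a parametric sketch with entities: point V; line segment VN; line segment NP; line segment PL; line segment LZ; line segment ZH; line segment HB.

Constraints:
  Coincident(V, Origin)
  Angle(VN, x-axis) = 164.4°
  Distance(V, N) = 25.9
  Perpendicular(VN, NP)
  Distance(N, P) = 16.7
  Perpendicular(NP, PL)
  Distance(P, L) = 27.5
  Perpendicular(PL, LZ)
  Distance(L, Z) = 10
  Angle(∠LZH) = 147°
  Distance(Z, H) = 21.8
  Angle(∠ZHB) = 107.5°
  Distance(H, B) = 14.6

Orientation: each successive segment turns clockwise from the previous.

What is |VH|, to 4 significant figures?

15.48

V is at the origin; VN runs at 164.4° with length 25.9, so N = (-24.95, 6.965). The perpendicularity gives NP at right angles to VN, so NP runs at 74.40°; with |NP| = 16.7, P = (-20.45, 23.05). The perpendicularity gives PL at right angles to NP, so PL runs at -15.60°; with |PL| = 27.5, L = (6.032, 15.65). PL is perpendicular to LZ, so LZ runs at -105.6°; with |LZ| = 10.0, Z = (3.343, 6.023). ∠LZH = 147.0° gives ZH at -138.6° from the x-axis; with |ZH| = 21.8, H = (-13.01, -8.394). Then |VH| = |H − V| = 15.48.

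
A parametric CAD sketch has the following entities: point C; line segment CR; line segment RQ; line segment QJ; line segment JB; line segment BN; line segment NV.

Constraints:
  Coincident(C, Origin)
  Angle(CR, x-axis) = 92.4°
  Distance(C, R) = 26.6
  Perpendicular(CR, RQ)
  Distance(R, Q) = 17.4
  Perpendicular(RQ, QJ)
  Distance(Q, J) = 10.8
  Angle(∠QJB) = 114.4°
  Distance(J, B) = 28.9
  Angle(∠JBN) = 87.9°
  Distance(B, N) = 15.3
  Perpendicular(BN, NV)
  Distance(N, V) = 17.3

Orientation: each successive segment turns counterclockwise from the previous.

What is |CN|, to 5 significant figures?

23.268

C is at the origin; CR runs at 92.4° with length 26.6, so R = (-1.1139, 26.577). CR ⟂ RQ, so RQ runs at -177.60°; with |RQ| = 17.4, Q = (-18.499, 25.848). The perpendicularity gives QJ at right angles to RQ, so QJ runs at -87.600°; with |QJ| = 10.8, J = (-18.046, 15.058). ∠QJB = 114.4° gives JB at -22.000° from the x-axis; with |JB| = 28.9, B = (8.7492, 4.2314). ∠JBN = 87.9° gives BN at 70.100° from the x-axis; with |BN| = 15.3, N = (13.957, 18.618). Then |CN| = |N − C| = 23.268.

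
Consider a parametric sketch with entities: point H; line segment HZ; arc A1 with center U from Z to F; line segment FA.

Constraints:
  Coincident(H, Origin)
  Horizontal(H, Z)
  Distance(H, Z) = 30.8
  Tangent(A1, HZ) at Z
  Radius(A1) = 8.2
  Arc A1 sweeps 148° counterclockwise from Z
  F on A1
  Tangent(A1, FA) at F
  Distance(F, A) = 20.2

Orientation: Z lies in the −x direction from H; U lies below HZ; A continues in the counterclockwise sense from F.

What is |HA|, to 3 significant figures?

31.5

On A1, Z sits at bearing 90° from U; a 148° counterclockwise sweep puts F at bearing 238°, so F = U + 8.2·(cos 238°, sin 238°) = (-35.1, -15.2). Since A1 is tangent to FA there, UF ⟂ FA, so FA runs along (−sin 238°, cos 238°); with |FA| = 20.2, A = (-18.0, -25.9). Then |HA| = |A − H| = 31.5.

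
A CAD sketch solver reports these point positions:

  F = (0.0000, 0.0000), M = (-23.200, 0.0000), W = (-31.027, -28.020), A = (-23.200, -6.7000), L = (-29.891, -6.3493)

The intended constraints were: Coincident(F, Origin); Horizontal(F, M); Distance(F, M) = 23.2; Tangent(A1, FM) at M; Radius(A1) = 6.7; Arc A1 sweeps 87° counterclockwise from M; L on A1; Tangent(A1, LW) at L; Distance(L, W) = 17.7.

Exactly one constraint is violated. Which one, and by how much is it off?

Distance(L, W) = 17.7 — off by 4.00.

F = (0.00, 0.00) ✓; F.y = 0.00, M.y = 0.00 ✓; |FM| = 23.20 ✓; ∠(AM, MF) = 90.00° ✓; |AM| = 6.700 ✓; bearing(A→L) − bearing(A→M) = 87.00° ✓; |AL| = 6.700 ✓; ∠(AL, LW) = 90.00° ✓; |LW| = 21.70 ✗.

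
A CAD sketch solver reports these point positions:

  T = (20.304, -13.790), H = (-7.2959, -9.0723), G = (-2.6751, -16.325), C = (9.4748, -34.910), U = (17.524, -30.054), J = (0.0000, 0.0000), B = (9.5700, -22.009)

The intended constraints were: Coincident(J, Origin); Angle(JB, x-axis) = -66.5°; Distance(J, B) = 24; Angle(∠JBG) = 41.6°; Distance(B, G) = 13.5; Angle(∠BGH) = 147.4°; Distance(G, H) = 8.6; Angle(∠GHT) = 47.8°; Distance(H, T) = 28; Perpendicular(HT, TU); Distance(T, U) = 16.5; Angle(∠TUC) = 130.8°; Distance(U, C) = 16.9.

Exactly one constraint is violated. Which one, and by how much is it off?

Distance(U, C) = 16.9 — off by 7.50.

J = (0.00, 0.00) ✓; JB at -66.50° ✓; |JB| = 24.00 ✓; ∠JBG = 41.60° ✓; |BG| = 13.50 ✓; ∠BGH = 147.4° ✓; |GH| = 8.600 ✓; ∠GHT = 47.80° ✓; |HT| = 28.00 ✓; ∠(HT, TU) = 90.00° ✓; |TU| = 16.50 ✓; ∠TUC = 130.8° ✓; |UC| = 9.401 ✗.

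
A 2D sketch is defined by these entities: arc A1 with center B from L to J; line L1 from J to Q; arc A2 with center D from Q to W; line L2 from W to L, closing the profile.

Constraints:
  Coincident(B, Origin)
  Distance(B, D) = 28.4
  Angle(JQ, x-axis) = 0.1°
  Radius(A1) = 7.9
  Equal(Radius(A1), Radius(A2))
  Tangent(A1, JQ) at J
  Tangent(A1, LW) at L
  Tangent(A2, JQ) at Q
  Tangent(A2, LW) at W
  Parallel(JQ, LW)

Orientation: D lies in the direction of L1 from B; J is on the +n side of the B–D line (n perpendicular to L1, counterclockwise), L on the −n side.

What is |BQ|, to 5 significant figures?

29.478

The slot axis is L1's direction at 0.1°, so u = (cos 0.1°, sin 0.1°) = (1.0000, 0.0017453) and n = (−sin 0.1°, cos 0.1°) = (-0.0017453, 1.0000). B is at the origin and D lies 28.4 along u from B, so D = 28.4·u = (28.400, 0.049567). Tangency of A1 to both parallel lines with radius 7.9 puts J and L at B ± 7.9·n: J = (-0.013788, 7.9000), L = (0.013788, -7.9000). Equal radii place Q and W the same way about D: Q = D + 7.9·n = (28.386, 7.9496), W = D − 7.9·n = (28.414, -7.8504). Then |BQ| = |Q − B| = 29.478.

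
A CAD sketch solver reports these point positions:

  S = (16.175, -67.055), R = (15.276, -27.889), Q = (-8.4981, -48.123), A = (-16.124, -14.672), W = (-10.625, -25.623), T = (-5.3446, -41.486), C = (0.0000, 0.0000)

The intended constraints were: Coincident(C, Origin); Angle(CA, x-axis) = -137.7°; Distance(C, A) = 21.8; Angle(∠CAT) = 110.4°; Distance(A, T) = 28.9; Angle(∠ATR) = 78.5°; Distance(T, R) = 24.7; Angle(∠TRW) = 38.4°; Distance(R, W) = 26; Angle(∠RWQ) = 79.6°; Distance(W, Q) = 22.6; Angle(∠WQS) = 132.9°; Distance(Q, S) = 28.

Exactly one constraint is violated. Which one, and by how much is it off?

Distance(Q, S) = 28 — off by 3.10.

C = (0.00, 0.00) ✓; CA at -137.7° ✓; |CA| = 21.80 ✓; ∠CAT = 110.4° ✓; |AT| = 28.90 ✓; ∠ATR = 78.50° ✓; |TR| = 24.70 ✓; ∠TRW = 38.40° ✓; |RW| = 26.00 ✓; ∠RWQ = 79.60° ✓; |WQ| = 22.60 ✓; ∠WQS = 132.9° ✓; |QS| = 31.10 ✗.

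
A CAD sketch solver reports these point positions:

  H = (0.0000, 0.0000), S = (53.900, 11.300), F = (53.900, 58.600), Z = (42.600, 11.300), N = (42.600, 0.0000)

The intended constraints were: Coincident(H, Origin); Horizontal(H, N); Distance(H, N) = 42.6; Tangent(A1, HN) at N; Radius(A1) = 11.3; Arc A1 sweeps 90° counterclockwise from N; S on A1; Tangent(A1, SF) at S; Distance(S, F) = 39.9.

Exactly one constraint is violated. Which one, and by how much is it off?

Distance(S, F) = 39.9 — off by 7.40.

H = (0.00, 0.00) ✓; H.y = 0.00, N.y = 0.00 ✓; |HN| = 42.60 ✓; ∠(ZN, NH) = 90.00° ✓; |ZN| = 11.30 ✓; bearing(Z→S) − bearing(Z→N) = 90.00° ✓; |ZS| = 11.30 ✓; ∠(ZS, SF) = 90.00° ✓; |SF| = 47.30 ✗.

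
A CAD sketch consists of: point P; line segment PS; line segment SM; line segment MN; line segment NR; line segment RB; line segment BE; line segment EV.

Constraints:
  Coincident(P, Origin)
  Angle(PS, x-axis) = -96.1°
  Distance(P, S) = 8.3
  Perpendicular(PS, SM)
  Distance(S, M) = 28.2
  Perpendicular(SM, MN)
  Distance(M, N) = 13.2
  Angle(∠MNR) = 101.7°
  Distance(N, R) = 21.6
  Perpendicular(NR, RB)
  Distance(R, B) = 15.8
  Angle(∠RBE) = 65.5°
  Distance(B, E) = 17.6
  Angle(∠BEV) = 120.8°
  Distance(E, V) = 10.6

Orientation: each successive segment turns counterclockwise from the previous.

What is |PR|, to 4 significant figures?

11.65

P is at the origin; PS runs at -96.1° with length 8.3, so S = (-0.8820, -8.253). PS ⟂ SM, so SM runs at -6.100°; with |SM| = 28.2, M = (27.16, -11.25). SM is perpendicular to MN, so MN runs at 83.90°; with |MN| = 13.2, N = (28.56, 1.876). ∠MNR = 101.7° gives NR at 162.2° from the x-axis; with |NR| = 21.6, R = (7.995, 8.479). Then |PR| = |R − P| = 11.65.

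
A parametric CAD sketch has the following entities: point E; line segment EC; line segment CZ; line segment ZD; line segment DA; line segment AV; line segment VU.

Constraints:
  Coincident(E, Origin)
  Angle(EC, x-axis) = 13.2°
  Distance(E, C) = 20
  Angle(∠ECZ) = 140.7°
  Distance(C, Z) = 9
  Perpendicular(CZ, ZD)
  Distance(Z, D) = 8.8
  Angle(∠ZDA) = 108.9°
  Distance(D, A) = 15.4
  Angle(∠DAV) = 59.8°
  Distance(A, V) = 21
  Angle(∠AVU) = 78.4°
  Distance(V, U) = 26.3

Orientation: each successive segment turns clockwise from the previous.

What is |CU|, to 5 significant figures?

23.029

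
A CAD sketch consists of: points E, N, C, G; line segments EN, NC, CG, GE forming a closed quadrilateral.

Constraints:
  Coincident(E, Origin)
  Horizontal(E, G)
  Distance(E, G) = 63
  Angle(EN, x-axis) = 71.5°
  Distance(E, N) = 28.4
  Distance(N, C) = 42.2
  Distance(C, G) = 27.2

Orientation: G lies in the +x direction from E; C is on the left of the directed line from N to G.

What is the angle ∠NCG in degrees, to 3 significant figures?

119°

E is at the origin; EG is horizontal with |EG| = 63.0 and G in +x, so G = (63.0, 0). EN runs at 71.5° with |EN| = 28.4, so N = (9.01, 26.9). C is determined by |NC| = 42.2 and |CG| = 27.2 together: it lies at the intersection of circle(N, 42.2) and circle(G, 27.2). With |NG| = 60.3, the foot of the radical line on NG is 38.8 from N and the perpendicular offset is √(42.2² − 38.8²) = 16.6. Taking the left-of-NG solution: C = (51.1, 24.5).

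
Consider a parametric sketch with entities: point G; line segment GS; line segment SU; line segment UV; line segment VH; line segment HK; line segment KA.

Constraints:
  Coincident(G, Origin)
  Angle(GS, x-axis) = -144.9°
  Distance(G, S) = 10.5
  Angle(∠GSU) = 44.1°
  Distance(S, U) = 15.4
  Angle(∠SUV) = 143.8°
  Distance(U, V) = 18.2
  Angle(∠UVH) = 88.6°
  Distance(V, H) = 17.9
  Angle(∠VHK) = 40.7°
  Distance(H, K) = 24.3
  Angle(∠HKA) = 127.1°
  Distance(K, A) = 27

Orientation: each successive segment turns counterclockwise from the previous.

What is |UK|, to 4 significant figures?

2.540

G is at the origin; GS runs at -144.9° with length 10.5, so S = (-8.591, -6.038). ∠GSU = 44.1° gives SU at -9.000° from the x-axis; with |SU| = 15.4, U = (6.620, -8.447). ∠SUV = 143.8° gives UV at 27.20° from the x-axis; with |UV| = 18.2, V = (22.81, -0.1275). ∠UVH = 88.6° gives VH at 118.6° from the x-axis; with |VH| = 17.9, H = (14.24, 15.59). ∠VHK = 40.7° gives HK at -102.1° from the x-axis; with |HK| = 24.3, K = (9.145, -8.172). Then |UK| = |K − U| = 2.540.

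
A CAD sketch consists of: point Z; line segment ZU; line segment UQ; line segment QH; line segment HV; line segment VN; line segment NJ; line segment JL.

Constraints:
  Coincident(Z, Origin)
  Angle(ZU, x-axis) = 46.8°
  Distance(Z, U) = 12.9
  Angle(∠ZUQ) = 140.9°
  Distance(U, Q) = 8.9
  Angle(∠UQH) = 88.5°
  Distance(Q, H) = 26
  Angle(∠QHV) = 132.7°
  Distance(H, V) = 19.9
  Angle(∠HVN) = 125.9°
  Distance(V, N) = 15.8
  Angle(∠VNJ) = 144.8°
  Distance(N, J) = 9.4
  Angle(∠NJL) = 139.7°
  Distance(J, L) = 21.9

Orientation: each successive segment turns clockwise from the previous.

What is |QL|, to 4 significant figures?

38.53

Z is at the origin; ZU runs at 46.8° with length 12.9, so U = (8.831, 9.404). ∠ZUQ = 140.9° gives UQ at 7.700° from the x-axis; with |UQ| = 8.9, Q = (17.65, 10.60). ∠UQH = 88.5° gives QH at -83.80° from the x-axis; with |QH| = 26.0, H = (20.46, -15.25). ∠QHV = 132.7° gives HV at -131.1° from the x-axis; with |HV| = 19.9, V = (7.377, -30.25). ∠HVN = 125.9° gives VN at 174.8° from the x-axis; with |VN| = 15.8, N = (-8.358, -28.82). ∠VNJ = 144.8° gives NJ at 139.6° from the x-axis; with |NJ| = 9.4, J = (-15.52, -22.72). ∠NJL = 139.7° gives JL at 99.30° from the x-axis; with |JL| = 21.9, L = (-19.06, -1.111). Then |QL| = |L − Q| = 38.53.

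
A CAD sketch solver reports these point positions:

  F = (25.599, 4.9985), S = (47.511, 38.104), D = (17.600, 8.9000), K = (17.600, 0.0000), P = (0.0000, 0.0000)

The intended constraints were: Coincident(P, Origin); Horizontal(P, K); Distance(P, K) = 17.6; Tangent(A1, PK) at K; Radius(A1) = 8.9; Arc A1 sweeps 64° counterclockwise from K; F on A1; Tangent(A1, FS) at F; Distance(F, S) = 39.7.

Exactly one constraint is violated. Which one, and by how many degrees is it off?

Tangent(A1, FS) at F — off by 7.50°.

P = (0.00, 0.00) ✓; P.y = 0.00, K.y = 0.00 ✓; |PK| = 17.60 ✓; ∠(DK, KP) = 90.00° ✓; |DK| = 8.900 ✓; bearing(D→F) − bearing(D→K) = 64.00° ✓; |DF| = 8.900 ✓; ∠(DF, FS) = 97.50° ✗; |FS| = 39.70 ✓.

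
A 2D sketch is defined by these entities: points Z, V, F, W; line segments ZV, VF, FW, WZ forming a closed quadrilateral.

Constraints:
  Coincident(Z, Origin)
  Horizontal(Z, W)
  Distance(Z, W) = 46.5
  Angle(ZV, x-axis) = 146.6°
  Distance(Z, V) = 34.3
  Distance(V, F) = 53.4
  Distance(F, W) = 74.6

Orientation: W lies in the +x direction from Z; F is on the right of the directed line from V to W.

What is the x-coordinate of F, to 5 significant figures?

-19.996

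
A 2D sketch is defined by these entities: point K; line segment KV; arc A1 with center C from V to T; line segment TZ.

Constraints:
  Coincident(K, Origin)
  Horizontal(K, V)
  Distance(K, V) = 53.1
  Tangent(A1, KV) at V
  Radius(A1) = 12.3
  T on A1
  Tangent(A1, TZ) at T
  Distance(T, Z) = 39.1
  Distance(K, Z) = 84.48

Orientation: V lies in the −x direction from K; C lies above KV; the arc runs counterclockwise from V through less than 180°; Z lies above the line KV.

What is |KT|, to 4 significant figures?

47.78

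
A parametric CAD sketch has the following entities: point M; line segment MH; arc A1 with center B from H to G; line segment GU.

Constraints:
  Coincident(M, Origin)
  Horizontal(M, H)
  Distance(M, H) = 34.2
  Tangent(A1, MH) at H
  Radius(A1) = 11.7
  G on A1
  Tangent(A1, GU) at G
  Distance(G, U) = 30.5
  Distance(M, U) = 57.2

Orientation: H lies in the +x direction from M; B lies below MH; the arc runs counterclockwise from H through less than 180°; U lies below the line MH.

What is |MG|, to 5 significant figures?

28.780

Checks: |BG| = 11.70 ✓; ∠(BG, GU) = 90.00° ✓; |GU| = 30.50 ✓; |MU| = 57.20 ✓.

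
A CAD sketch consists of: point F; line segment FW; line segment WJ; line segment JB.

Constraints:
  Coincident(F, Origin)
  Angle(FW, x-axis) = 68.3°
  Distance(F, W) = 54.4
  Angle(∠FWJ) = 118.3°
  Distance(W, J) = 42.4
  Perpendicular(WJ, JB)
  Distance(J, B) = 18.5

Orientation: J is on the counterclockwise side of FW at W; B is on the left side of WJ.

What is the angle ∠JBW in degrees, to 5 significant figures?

66.427°

∠FWJ = 118.3°, so WJ runs at 68.3° + (180° − 118.3°) = 130.00° from the x-axis; with |WJ| = 42.4, J = W + 42.4·(cos 130.00°, sin 130.00°) = (-7.1400, 83.025). WJ is perpendicular to JB; with |JB| = 18.5 on the left of WJ, B = J + 18.5·(-0.76604, -0.64279) = (-21.312, 71.134). Then cos ∠JBW = BJ·BW / (|BJ||BW|), giving 66.427°.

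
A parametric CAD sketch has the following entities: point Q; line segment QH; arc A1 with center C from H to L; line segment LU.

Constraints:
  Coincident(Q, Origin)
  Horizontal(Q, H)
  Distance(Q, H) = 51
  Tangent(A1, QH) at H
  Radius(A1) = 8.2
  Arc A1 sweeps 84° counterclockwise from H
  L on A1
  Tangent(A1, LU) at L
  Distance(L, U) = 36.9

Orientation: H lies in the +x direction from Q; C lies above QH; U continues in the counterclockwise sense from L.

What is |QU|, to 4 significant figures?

76.88

Q is at the origin; QH is horizontal with |QH| = 51.0 and H on the +x side, so H = (51.00, 0.000). A1 meets QH tangentially, so CH is at right angles to QH, so C = H + (0, 8.2) = (51.00, 8.200). On A1, H sits at bearing -90° from C; an 84° counterclockwise sweep puts L at bearing -6°, so L = C + 8.2·(cos -6°, sin -6°) = (59.16, 7.343). Since A1 is tangent to LU there, CL ⟂ LU, so LU runs along (−sin -6°, cos -6°); with |LU| = 36.9, U = (63.01, 44.04). Then |QU| = |U − Q| = 76.88.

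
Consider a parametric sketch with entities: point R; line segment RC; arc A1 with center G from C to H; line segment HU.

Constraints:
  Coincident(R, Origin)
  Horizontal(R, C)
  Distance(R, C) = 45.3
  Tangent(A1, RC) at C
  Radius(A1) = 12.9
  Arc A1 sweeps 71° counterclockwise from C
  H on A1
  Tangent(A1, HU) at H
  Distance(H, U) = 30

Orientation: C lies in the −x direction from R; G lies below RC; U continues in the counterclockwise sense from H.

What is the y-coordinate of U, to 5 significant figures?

-37.066

On A1, C sits at bearing 90° from G; a 71° counterclockwise sweep puts H at bearing 161°, so H = G + 12.9·(cos 161°, sin 161°) = (-57.497, -8.7002). Tangency of A1 to HU means the radius GH is perpendicular to HU, so HU runs along (−sin 161°, cos 161°); with |HU| = 30.0, U = (-67.264, -37.066). So U.y = -37.066.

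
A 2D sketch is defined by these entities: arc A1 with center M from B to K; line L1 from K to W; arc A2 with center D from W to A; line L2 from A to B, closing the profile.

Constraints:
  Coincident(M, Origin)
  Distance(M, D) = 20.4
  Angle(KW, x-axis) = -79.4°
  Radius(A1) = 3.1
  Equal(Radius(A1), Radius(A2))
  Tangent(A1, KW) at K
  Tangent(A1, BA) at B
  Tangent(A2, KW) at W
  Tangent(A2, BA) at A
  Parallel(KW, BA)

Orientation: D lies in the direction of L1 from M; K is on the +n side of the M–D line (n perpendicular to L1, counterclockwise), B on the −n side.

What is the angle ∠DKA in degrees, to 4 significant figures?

8.265°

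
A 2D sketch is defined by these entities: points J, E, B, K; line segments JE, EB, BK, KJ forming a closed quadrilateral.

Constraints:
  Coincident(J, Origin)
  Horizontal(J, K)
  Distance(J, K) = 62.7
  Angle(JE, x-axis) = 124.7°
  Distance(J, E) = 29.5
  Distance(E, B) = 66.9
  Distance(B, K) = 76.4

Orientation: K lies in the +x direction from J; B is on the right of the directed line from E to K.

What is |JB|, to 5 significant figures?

40.985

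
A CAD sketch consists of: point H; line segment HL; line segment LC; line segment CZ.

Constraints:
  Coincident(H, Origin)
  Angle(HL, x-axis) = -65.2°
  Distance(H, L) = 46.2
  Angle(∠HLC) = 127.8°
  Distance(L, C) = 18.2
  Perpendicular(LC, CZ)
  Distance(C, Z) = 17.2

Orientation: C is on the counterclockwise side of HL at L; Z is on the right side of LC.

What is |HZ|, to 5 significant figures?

71.049

∠HLC = 127.8°, so LC runs at -65.2° + (180° − 127.8°) = -13.000° from the x-axis; with |LC| = 18.2, C = L + 18.2·(cos -13.000°, sin -13.000°) = (37.112, -46.033). LC ⟂ CZ; with |CZ| = 17.2 on the right of LC, Z = C + 17.2·(-0.22495, -0.97437) = (33.243, -62.793). Then |HZ| = |Z − H| = 71.049.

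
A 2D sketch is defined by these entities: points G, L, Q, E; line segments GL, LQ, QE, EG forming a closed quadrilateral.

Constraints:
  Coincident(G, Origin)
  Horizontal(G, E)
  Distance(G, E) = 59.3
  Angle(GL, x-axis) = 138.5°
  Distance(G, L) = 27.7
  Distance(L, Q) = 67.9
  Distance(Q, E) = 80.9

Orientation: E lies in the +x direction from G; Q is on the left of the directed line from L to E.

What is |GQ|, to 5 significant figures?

74.679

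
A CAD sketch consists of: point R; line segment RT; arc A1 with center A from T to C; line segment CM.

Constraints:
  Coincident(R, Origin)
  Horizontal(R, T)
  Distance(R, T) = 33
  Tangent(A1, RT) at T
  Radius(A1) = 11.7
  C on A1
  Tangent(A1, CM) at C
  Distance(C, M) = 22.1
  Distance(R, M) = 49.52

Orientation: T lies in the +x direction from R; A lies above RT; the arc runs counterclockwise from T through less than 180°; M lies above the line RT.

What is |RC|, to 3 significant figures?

46.6

Checks: R = (0.00, 0.00) ✓; |AC| = 11.70 ✓; ∠(AC, CM) = 90.00° ✓; |CM| = 22.10 ✓; |RM| = 49.52 ✓.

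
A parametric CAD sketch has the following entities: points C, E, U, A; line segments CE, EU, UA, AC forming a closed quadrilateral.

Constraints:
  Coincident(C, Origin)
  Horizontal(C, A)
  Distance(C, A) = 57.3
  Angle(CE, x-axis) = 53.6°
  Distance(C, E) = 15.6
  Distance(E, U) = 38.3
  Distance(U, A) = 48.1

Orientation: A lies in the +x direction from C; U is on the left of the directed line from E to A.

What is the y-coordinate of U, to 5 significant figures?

41.965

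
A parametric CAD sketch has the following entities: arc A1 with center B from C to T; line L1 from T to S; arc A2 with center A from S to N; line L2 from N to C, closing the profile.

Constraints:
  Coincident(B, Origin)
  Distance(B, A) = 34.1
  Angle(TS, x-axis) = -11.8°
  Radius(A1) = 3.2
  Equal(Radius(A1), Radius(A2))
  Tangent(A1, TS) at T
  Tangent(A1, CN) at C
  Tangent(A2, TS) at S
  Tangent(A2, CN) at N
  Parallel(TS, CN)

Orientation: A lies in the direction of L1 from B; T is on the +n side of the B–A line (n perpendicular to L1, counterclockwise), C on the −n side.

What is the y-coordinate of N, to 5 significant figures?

-10.106

The slot axis is L1's direction at -11.8°, so u = (cos -11.8°, sin -11.8°) = (0.97887, -0.20450) and n = (−sin -11.8°, cos -11.8°) = (0.20450, 0.97887). B is at the origin and A lies 34.1 along u from B, so A = 34.1·u = (33.379, -6.9733). Tangency of A1 to both parallel lines with radius 3.2 puts T and C at B ± 3.2·n: T = (0.65439, 3.1324), C = (-0.65439, -3.1324). Equal radii place S and N the same way about A: S = A + 3.2·n = (34.034, -3.8409), N = A − 3.2·n = (32.725, -10.106). So N.y = -10.106.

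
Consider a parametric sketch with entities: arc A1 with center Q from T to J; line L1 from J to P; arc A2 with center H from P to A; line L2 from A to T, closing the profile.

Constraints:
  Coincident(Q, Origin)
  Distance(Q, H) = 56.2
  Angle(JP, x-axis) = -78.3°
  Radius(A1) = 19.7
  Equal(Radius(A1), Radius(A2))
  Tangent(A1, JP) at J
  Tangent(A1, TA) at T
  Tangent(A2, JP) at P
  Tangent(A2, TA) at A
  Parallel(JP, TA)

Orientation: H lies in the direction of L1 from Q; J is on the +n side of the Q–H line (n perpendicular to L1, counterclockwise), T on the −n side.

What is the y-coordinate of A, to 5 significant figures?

-59.027

The slot axis is L1's direction at -78.3°, so u = (cos -78.3°, sin -78.3°) = (0.20279, -0.97922) and n = (−sin -78.3°, cos -78.3°) = (0.97922, 0.20279). Q is at the origin and H lies 56.2 along u from Q, so H = 56.2·u = (11.397, -55.032). Tangency of A1 to both parallel lines with radius 19.7 puts J and T at Q ± 19.7·n: J = (19.291, 3.9949), T = (-19.291, -3.9949). Equal radii place P and A the same way about H: P = H + 19.7·n = (30.687, -51.037), A = H − 19.7·n = (-7.8940, -59.027). So A.y = -59.027.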